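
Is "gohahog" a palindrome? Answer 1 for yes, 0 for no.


Input: gohahog
Reversed: gohahog
  Compare pos 0 ('g') with pos 6 ('g'): match
  Compare pos 1 ('o') with pos 5 ('o'): match
  Compare pos 2 ('h') with pos 4 ('h'): match
Result: palindrome

1


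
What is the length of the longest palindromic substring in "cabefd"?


Input: "cabefd"
Checking substrings for palindromes:
  No multi-char palindromic substrings found
Longest palindromic substring: "c" with length 1

1


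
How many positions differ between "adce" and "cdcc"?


Comparing "adce" and "cdcc" position by position:
  Position 0: 'a' vs 'c' => DIFFER
  Position 1: 'd' vs 'd' => same
  Position 2: 'c' vs 'c' => same
  Position 3: 'e' vs 'c' => DIFFER
Positions that differ: 2

2


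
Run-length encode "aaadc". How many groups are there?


Input: aaadc
Scanning for consecutive runs:
  Group 1: 'a' x 3 (positions 0-2)
  Group 2: 'd' x 1 (positions 3-3)
  Group 3: 'c' x 1 (positions 4-4)
Total groups: 3

3


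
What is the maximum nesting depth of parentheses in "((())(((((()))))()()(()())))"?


Input: "((())(((((()))))()()(()())))"
Tracking depth:
  Position 0 '(': depth becomes 1
  Position 1 '(': depth becomes 2
  Position 2 '(': depth becomes 3
  Position 3 ')': depth becomes 2
  Position 4 ')': depth becomes 1
  Position 5 '(': depth becomes 2
  Position 6 '(': depth becomes 3
  Position 7 '(': depth becomes 4
  Position 8 '(': depth becomes 5
  Position 9 '(': depth becomes 6
  Position 10 '(': depth becomes 7
  Position 11 ')': depth becomes 6
  Position 12 ')': depth becomes 5
  Position 13 ')': depth becomes 4
  Position 14 ')': depth becomes 3
  Position 15 ')': depth becomes 2
  Position 16 '(': depth becomes 3
  Position 17 ')': depth becomes 2
  Position 18 '(': depth becomes 3
  Position 19 ')': depth becomes 2
  Position 20 '(': depth becomes 3
  Position 21 '(': depth becomes 4
  Position 22 ')': depth becomes 3
  Position 23 '(': depth becomes 4
  Position 24 ')': depth becomes 3
  Position 25 ')': depth becomes 2
  Position 26 ')': depth becomes 1
  Position 27 ')': depth becomes 0
Maximum depth reached: 7

7


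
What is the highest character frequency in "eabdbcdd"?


Input: eabdbcdd
Character counts:
  'a': 1
  'b': 2
  'c': 1
  'd': 3
  'e': 1
Maximum frequency: 3

3


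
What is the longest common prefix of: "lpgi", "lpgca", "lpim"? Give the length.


Words: lpgi, lpgca, lpim
  Position 0: all 'l' => match
  Position 1: all 'p' => match
  Position 2: ('g', 'g', 'i') => mismatch, stop
LCP = "lp" (length 2)

2


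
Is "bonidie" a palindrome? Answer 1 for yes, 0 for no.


Input: bonidie
Reversed: eidinob
  Compare pos 0 ('b') with pos 6 ('e'): MISMATCH
  Compare pos 1 ('o') with pos 5 ('i'): MISMATCH
  Compare pos 2 ('n') with pos 4 ('d'): MISMATCH
Result: not a palindrome

0


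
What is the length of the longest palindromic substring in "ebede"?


Input: "ebede"
Checking substrings for palindromes:
  [0:3] "ebe" (len 3) => palindrome
  [2:5] "ede" (len 3) => palindrome
Longest palindromic substring: "ebe" with length 3

3


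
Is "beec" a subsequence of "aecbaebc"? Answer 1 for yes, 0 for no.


Check if "beec" is a subsequence of "aecbaebc"
Greedy scan:
  Position 0 ('a'): no match needed
  Position 1 ('e'): no match needed
  Position 2 ('c'): no match needed
  Position 3 ('b'): matches sub[0] = 'b'
  Position 4 ('a'): no match needed
  Position 5 ('e'): matches sub[1] = 'e'
  Position 6 ('b'): no match needed
  Position 7 ('c'): no match needed
Only matched 2/4 characters => not a subsequence

0


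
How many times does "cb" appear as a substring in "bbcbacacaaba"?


Searching for "cb" in "bbcbacacaaba"
Scanning each position:
  Position 0: "bb" => no
  Position 1: "bc" => no
  Position 2: "cb" => MATCH
  Position 3: "ba" => no
  Position 4: "ac" => no
  Position 5: "ca" => no
  Position 6: "ac" => no
  Position 7: "ca" => no
  Position 8: "aa" => no
  Position 9: "ab" => no
  Position 10: "ba" => no
Total occurrences: 1

1


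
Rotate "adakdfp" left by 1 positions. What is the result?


Input: "adakdfp", rotate left by 1
First 1 characters: "a"
Remaining characters: "dakdfp"
Concatenate remaining + first: "dakdfp" + "a" = "dakdfpa"

dakdfpa


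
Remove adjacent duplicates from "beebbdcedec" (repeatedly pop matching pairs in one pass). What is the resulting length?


Input: beebbdcedec
Stack-based adjacent duplicate removal:
  Read 'b': push. Stack: b
  Read 'e': push. Stack: be
  Read 'e': matches stack top 'e' => pop. Stack: b
  Read 'b': matches stack top 'b' => pop. Stack: (empty)
  Read 'b': push. Stack: b
  Read 'd': push. Stack: bd
  Read 'c': push. Stack: bdc
  Read 'e': push. Stack: bdce
  Read 'd': push. Stack: bdced
  Read 'e': push. Stack: bdcede
  Read 'c': push. Stack: bdcedec
Final stack: "bdcedec" (length 7)

7


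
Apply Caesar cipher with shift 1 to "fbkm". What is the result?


Caesar cipher: shift "fbkm" by 1
  'f' (pos 5) + 1 = pos 6 = 'g'
  'b' (pos 1) + 1 = pos 2 = 'c'
  'k' (pos 10) + 1 = pos 11 = 'l'
  'm' (pos 12) + 1 = pos 13 = 'n'
Result: gcln

gcln


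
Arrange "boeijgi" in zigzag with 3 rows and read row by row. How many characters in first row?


Zigzag "boeijgi" into 3 rows:
Placing characters:
  'b' => row 0
  'o' => row 1
  'e' => row 2
  'i' => row 1
  'j' => row 0
  'g' => row 1
  'i' => row 2
Rows:
  Row 0: "bj"
  Row 1: "oig"
  Row 2: "ei"
First row length: 2

2


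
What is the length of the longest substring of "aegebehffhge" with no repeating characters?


Input: "aegebehffhge"
Sliding window (track last position of each char):
  Position 0 ('a'): window [0,0] length 1 -- new best
  Position 1 ('e'): window [0,1] length 2 -- new best
  Position 2 ('g'): window [0,2] length 3 -- new best
  Position 3 ('e'): repeat (last at 1), move window start to 2
  Position 3 ('e'): window [2,3] length 2
  Position 4 ('b'): window [2,4] length 3
  Position 5 ('e'): repeat (last at 3), move window start to 4
  Position 5 ('e'): window [4,5] length 2
  Position 6 ('h'): window [4,6] length 3
  Position 7 ('f'): window [4,7] length 4 -- new best
  Position 8 ('f'): repeat (last at 7), move window start to 8
  Position 8 ('f'): window [8,8] length 1
  Position 9 ('h'): window [8,9] length 2
  Position 10 ('g'): window [8,10] length 3
  Position 11 ('e'): window [8,11] length 4
Longest substring with no repeats: "behf" with length 4

4


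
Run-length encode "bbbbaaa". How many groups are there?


Input: bbbbaaa
Scanning for consecutive runs:
  Group 1: 'b' x 4 (positions 0-3)
  Group 2: 'a' x 3 (positions 4-6)
Total groups: 2

2


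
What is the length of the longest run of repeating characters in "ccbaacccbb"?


Input: "ccbaacccbb"
Scanning for longest run:
  Position 1 ('c'): continues run of 'c', length=2
  Position 2 ('b'): new char, reset run to 1
  Position 3 ('a'): new char, reset run to 1
  Position 4 ('a'): continues run of 'a', length=2
  Position 5 ('c'): new char, reset run to 1
  Position 6 ('c'): continues run of 'c', length=2
  Position 7 ('c'): continues run of 'c', length=3
  Position 8 ('b'): new char, reset run to 1
  Position 9 ('b'): continues run of 'b', length=2
Longest run: 'c' with length 3

3


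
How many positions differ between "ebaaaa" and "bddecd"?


Comparing "ebaaaa" and "bddecd" position by position:
  Position 0: 'e' vs 'b' => DIFFER
  Position 1: 'b' vs 'd' => DIFFER
  Position 2: 'a' vs 'd' => DIFFER
  Position 3: 'a' vs 'e' => DIFFER
  Position 4: 'a' vs 'c' => DIFFER
  Position 5: 'a' vs 'd' => DIFFER
Positions that differ: 6

6


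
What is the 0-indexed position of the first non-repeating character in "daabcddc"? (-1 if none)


Input: daabcddc
Character frequencies:
  'a': 2
  'b': 1
  'c': 2
  'd': 3
Scanning left to right for freq == 1:
  Position 0 ('d'): freq=3, skip
  Position 1 ('a'): freq=2, skip
  Position 2 ('a'): freq=2, skip
  Position 3 ('b'): unique! => answer = 3

3


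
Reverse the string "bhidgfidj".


Input: bhidgfidj
Reading characters right to left:
  Position 8: 'j'
  Position 7: 'd'
  Position 6: 'i'
  Position 5: 'f'
  Position 4: 'g'
  Position 3: 'd'
  Position 2: 'i'
  Position 1: 'h'
  Position 0: 'b'
Reversed: jdifgdihb

jdifgdihb


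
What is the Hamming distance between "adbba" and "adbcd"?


Comparing "adbba" and "adbcd" position by position:
  Position 0: 'a' vs 'a' => same
  Position 1: 'd' vs 'd' => same
  Position 2: 'b' vs 'b' => same
  Position 3: 'b' vs 'c' => differ
  Position 4: 'a' vs 'd' => differ
Total differences (Hamming distance): 2

2


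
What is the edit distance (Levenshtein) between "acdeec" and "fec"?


Computing edit distance: "acdeec" -> "fec"
DP table:
           f    e    c
      0    1    2    3
  a   1    1    2    3
  c   2    2    2    2
  d   3    3    3    3
  e   4    4    3    4
  e   5    5    4    4
  c   6    6    5    4
Edit distance = dp[6][3] = 4

4


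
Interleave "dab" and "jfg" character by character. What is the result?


Interleaving "dab" and "jfg":
  Position 0: 'd' from first, 'j' from second => "dj"
  Position 1: 'a' from first, 'f' from second => "af"
  Position 2: 'b' from first, 'g' from second => "bg"
Result: djafbg

djafbg


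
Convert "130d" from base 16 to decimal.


Input: "130d" in base 16
Positional expansion:
  Digit '1' (value 1) x 16^3 = 4096
  Digit '3' (value 3) x 16^2 = 768
  Digit '0' (value 0) x 16^1 = 0
  Digit 'd' (value 13) x 16^0 = 13
Sum = 4877

4877


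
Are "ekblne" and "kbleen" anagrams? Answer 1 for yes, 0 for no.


Strings: "ekblne", "kbleen"
Sorted first:  beekln
Sorted second: beekln
Sorted forms match => anagrams

1


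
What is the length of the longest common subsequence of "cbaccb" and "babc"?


LCS of "cbaccb" and "babc"
DP table:
           b    a    b    c
      0    0    0    0    0
  c   0    0    0    0    1
  b   0    1    1    1    1
  a   0    1    2    2    2
  c   0    1    2    2    3
  c   0    1    2    2    3
  b   0    1    2    3    3
LCS length = dp[6][4] = 3

3


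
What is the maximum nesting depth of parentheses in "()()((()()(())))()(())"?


Input: "()()((()()(())))()(())"
Tracking depth:
  Position 0 '(': depth becomes 1
  Position 1 ')': depth becomes 0
  Position 2 '(': depth becomes 1
  Position 3 ')': depth becomes 0
  Position 4 '(': depth becomes 1
  Position 5 '(': depth becomes 2
  Position 6 '(': depth becomes 3
  Position 7 ')': depth becomes 2
  Position 8 '(': depth becomes 3
  Position 9 ')': depth becomes 2
  Position 10 '(': depth becomes 3
  Position 11 '(': depth becomes 4
  Position 12 ')': depth becomes 3
  Position 13 ')': depth becomes 2
  Position 14 ')': depth becomes 1
  Position 15 ')': depth becomes 0
  Position 16 '(': depth becomes 1
  Position 17 ')': depth becomes 0
  Position 18 '(': depth becomes 1
  Position 19 '(': depth becomes 2
  Position 20 ')': depth becomes 1
  Position 21 ')': depth becomes 0
Maximum depth reached: 4

4


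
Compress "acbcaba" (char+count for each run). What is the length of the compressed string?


Input: acbcaba
Runs:
  'a' x 1 => "a1"
  'c' x 1 => "c1"
  'b' x 1 => "b1"
  'c' x 1 => "c1"
  'a' x 1 => "a1"
  'b' x 1 => "b1"
  'a' x 1 => "a1"
Compressed: "a1c1b1c1a1b1a1"
Compressed length: 14

14


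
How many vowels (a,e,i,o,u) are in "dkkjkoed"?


Input: dkkjkoed
Checking each character:
  'd' at position 0: consonant
  'k' at position 1: consonant
  'k' at position 2: consonant
  'j' at position 3: consonant
  'k' at position 4: consonant
  'o' at position 5: vowel (running total: 1)
  'e' at position 6: vowel (running total: 2)
  'd' at position 7: consonant
Total vowels: 2

2


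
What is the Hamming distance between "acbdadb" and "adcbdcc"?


Comparing "acbdadb" and "adcbdcc" position by position:
  Position 0: 'a' vs 'a' => same
  Position 1: 'c' vs 'd' => differ
  Position 2: 'b' vs 'c' => differ
  Position 3: 'd' vs 'b' => differ
  Position 4: 'a' vs 'd' => differ
  Position 5: 'd' vs 'c' => differ
  Position 6: 'b' vs 'c' => differ
Total differences (Hamming distance): 6

6


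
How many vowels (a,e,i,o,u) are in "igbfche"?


Input: igbfche
Checking each character:
  'i' at position 0: vowel (running total: 1)
  'g' at position 1: consonant
  'b' at position 2: consonant
  'f' at position 3: consonant
  'c' at position 4: consonant
  'h' at position 5: consonant
  'e' at position 6: vowel (running total: 2)
Total vowels: 2

2


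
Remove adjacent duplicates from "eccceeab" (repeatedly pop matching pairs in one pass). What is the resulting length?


Input: eccceeab
Stack-based adjacent duplicate removal:
  Read 'e': push. Stack: e
  Read 'c': push. Stack: ec
  Read 'c': matches stack top 'c' => pop. Stack: e
  Read 'c': push. Stack: ec
  Read 'e': push. Stack: ece
  Read 'e': matches stack top 'e' => pop. Stack: ec
  Read 'a': push. Stack: eca
  Read 'b': push. Stack: ecab
Final stack: "ecab" (length 4)

4


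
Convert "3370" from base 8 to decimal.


Input: "3370" in base 8
Positional expansion:
  Digit '3' (value 3) x 8^3 = 1536
  Digit '3' (value 3) x 8^2 = 192
  Digit '7' (value 7) x 8^1 = 56
  Digit '0' (value 0) x 8^0 = 0
Sum = 1784

1784


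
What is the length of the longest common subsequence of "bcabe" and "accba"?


LCS of "bcabe" and "accba"
DP table:
           a    c    c    b    a
      0    0    0    0    0    0
  b   0    0    0    0    1    1
  c   0    0    1    1    1    1
  a   0    1    1    1    1    2
  b   0    1    1    1    2    2
  e   0    1    1    1    2    2
LCS length = dp[5][5] = 2

2


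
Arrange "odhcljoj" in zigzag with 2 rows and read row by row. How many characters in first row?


Zigzag "odhcljoj" into 2 rows:
Placing characters:
  'o' => row 0
  'd' => row 1
  'h' => row 0
  'c' => row 1
  'l' => row 0
  'j' => row 1
  'o' => row 0
  'j' => row 1
Rows:
  Row 0: "ohlo"
  Row 1: "dcjj"
First row length: 4

4


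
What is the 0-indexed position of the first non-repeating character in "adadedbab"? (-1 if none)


Input: adadedbab
Character frequencies:
  'a': 3
  'b': 2
  'd': 3
  'e': 1
Scanning left to right for freq == 1:
  Position 0 ('a'): freq=3, skip
  Position 1 ('d'): freq=3, skip
  Position 2 ('a'): freq=3, skip
  Position 3 ('d'): freq=3, skip
  Position 4 ('e'): unique! => answer = 4

4


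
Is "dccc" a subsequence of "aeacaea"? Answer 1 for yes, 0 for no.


Check if "dccc" is a subsequence of "aeacaea"
Greedy scan:
  Position 0 ('a'): no match needed
  Position 1 ('e'): no match needed
  Position 2 ('a'): no match needed
  Position 3 ('c'): no match needed
  Position 4 ('a'): no match needed
  Position 5 ('e'): no match needed
  Position 6 ('a'): no match needed
Only matched 0/4 characters => not a subsequence

0


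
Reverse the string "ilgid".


Input: ilgid
Reading characters right to left:
  Position 4: 'd'
  Position 3: 'i'
  Position 2: 'g'
  Position 1: 'l'
  Position 0: 'i'
Reversed: digli

digli


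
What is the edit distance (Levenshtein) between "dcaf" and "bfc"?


Computing edit distance: "dcaf" -> "bfc"
DP table:
           b    f    c
      0    1    2    3
  d   1    1    2    3
  c   2    2    2    2
  a   3    3    3    3
  f   4    4    3    4
Edit distance = dp[4][3] = 4

4


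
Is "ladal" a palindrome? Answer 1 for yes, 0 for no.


Input: ladal
Reversed: ladal
  Compare pos 0 ('l') with pos 4 ('l'): match
  Compare pos 1 ('a') with pos 3 ('a'): match
Result: palindrome

1


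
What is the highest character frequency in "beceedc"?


Input: beceedc
Character counts:
  'b': 1
  'c': 2
  'd': 1
  'e': 3
Maximum frequency: 3

3


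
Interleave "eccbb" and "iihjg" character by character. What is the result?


Interleaving "eccbb" and "iihjg":
  Position 0: 'e' from first, 'i' from second => "ei"
  Position 1: 'c' from first, 'i' from second => "ci"
  Position 2: 'c' from first, 'h' from second => "ch"
  Position 3: 'b' from first, 'j' from second => "bj"
  Position 4: 'b' from first, 'g' from second => "bg"
Result: eicichbjbg

eicichbjbg


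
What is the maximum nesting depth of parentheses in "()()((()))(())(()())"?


Input: "()()((()))(())(()())"
Tracking depth:
  Position 0 '(': depth becomes 1
  Position 1 ')': depth becomes 0
  Position 2 '(': depth becomes 1
  Position 3 ')': depth becomes 0
  Position 4 '(': depth becomes 1
  Position 5 '(': depth becomes 2
  Position 6 '(': depth becomes 3
  Position 7 ')': depth becomes 2
  Position 8 ')': depth becomes 1
  Position 9 ')': depth becomes 0
  Position 10 '(': depth becomes 1
  Position 11 '(': depth becomes 2
  Position 12 ')': depth becomes 1
  Position 13 ')': depth becomes 0
  Position 14 '(': depth becomes 1
  Position 15 '(': depth becomes 2
  Position 16 ')': depth becomes 1
  Position 17 '(': depth becomes 2
  Position 18 ')': depth becomes 1
  Position 19 ')': depth becomes 0
Maximum depth reached: 3

3


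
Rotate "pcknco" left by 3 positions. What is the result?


Input: "pcknco", rotate left by 3
First 3 characters: "pck"
Remaining characters: "nco"
Concatenate remaining + first: "nco" + "pck" = "ncopck"

ncopck


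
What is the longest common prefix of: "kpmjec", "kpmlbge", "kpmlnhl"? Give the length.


Words: kpmjec, kpmlbge, kpmlnhl
  Position 0: all 'k' => match
  Position 1: all 'p' => match
  Position 2: all 'm' => match
  Position 3: ('j', 'l', 'l') => mismatch, stop
LCP = "kpm" (length 3)

3


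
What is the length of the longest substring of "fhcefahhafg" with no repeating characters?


Input: "fhcefahhafg"
Sliding window (track last position of each char):
  Position 0 ('f'): window [0,0] length 1 -- new best
  Position 1 ('h'): window [0,1] length 2 -- new best
  Position 2 ('c'): window [0,2] length 3 -- new best
  Position 3 ('e'): window [0,3] length 4 -- new best
  Position 4 ('f'): repeat (last at 0), move window start to 1
  Position 4 ('f'): window [1,4] length 4
  Position 5 ('a'): window [1,5] length 5 -- new best
  Position 6 ('h'): repeat (last at 1), move window start to 2
  Position 6 ('h'): window [2,6] length 5
  Position 7 ('h'): repeat (last at 6), move window start to 7
  Position 7 ('h'): window [7,7] length 1
  Position 8 ('a'): window [7,8] length 2
  Position 9 ('f'): window [7,9] length 3
  Position 10 ('g'): window [7,10] length 4
Longest substring with no repeats: "hcefa" with length 5

5


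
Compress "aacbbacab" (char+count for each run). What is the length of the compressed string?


Input: aacbbacab
Runs:
  'a' x 2 => "a2"
  'c' x 1 => "c1"
  'b' x 2 => "b2"
  'a' x 1 => "a1"
  'c' x 1 => "c1"
  'a' x 1 => "a1"
  'b' x 1 => "b1"
Compressed: "a2c1b2a1c1a1b1"
Compressed length: 14

14


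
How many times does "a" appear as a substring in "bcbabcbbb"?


Searching for "a" in "bcbabcbbb"
Scanning each position:
  Position 0: "b" => no
  Position 1: "c" => no
  Position 2: "b" => no
  Position 3: "a" => MATCH
  Position 4: "b" => no
  Position 5: "c" => no
  Position 6: "b" => no
  Position 7: "b" => no
  Position 8: "b" => no
Total occurrences: 1

1


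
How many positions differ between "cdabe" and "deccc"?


Comparing "cdabe" and "deccc" position by position:
  Position 0: 'c' vs 'd' => DIFFER
  Position 1: 'd' vs 'e' => DIFFER
  Position 2: 'a' vs 'c' => DIFFER
  Position 3: 'b' vs 'c' => DIFFER
  Position 4: 'e' vs 'c' => DIFFER
Positions that differ: 5

5


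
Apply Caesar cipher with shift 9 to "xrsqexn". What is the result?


Caesar cipher: shift "xrsqexn" by 9
  'x' (pos 23) + 9 = pos 6 = 'g'
  'r' (pos 17) + 9 = pos 0 = 'a'
  's' (pos 18) + 9 = pos 1 = 'b'
  'q' (pos 16) + 9 = pos 25 = 'z'
  'e' (pos 4) + 9 = pos 13 = 'n'
  'x' (pos 23) + 9 = pos 6 = 'g'
  'n' (pos 13) + 9 = pos 22 = 'w'
Result: gabzngw

gabzngw


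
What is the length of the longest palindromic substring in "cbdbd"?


Input: "cbdbd"
Checking substrings for palindromes:
  [1:4] "bdb" (len 3) => palindrome
  [2:5] "dbd" (len 3) => palindrome
Longest palindromic substring: "bdb" with length 3

3


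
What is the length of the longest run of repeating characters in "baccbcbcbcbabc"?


Input: "baccbcbcbcbabc"
Scanning for longest run:
  Position 1 ('a'): new char, reset run to 1
  Position 2 ('c'): new char, reset run to 1
  Position 3 ('c'): continues run of 'c', length=2
  Position 4 ('b'): new char, reset run to 1
  Position 5 ('c'): new char, reset run to 1
  Position 6 ('b'): new char, reset run to 1
  Position 7 ('c'): new char, reset run to 1
  Position 8 ('b'): new char, reset run to 1
  Position 9 ('c'): new char, reset run to 1
  Position 10 ('b'): new char, reset run to 1
  Position 11 ('a'): new char, reset run to 1
  Position 12 ('b'): new char, reset run to 1
  Position 13 ('c'): new char, reset run to 1
Longest run: 'c' with length 2

2


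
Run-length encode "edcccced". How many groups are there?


Input: edcccced
Scanning for consecutive runs:
  Group 1: 'e' x 1 (positions 0-0)
  Group 2: 'd' x 1 (positions 1-1)
  Group 3: 'c' x 4 (positions 2-5)
  Group 4: 'e' x 1 (positions 6-6)
  Group 5: 'd' x 1 (positions 7-7)
Total groups: 5

5


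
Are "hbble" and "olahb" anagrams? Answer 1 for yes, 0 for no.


Strings: "hbble", "olahb"
Sorted first:  bbehl
Sorted second: abhlo
Differ at position 0: 'b' vs 'a' => not anagrams

0


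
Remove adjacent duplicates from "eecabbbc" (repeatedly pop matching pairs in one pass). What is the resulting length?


Input: eecabbbc
Stack-based adjacent duplicate removal:
  Read 'e': push. Stack: e
  Read 'e': matches stack top 'e' => pop. Stack: (empty)
  Read 'c': push. Stack: c
  Read 'a': push. Stack: ca
  Read 'b': push. Stack: cab
  Read 'b': matches stack top 'b' => pop. Stack: ca
  Read 'b': push. Stack: cab
  Read 'c': push. Stack: cabc
Final stack: "cabc" (length 4)

4


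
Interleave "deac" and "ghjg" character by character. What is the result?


Interleaving "deac" and "ghjg":
  Position 0: 'd' from first, 'g' from second => "dg"
  Position 1: 'e' from first, 'h' from second => "eh"
  Position 2: 'a' from first, 'j' from second => "aj"
  Position 3: 'c' from first, 'g' from second => "cg"
Result: dgehajcg

dgehajcg


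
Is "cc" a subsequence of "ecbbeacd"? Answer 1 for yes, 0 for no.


Check if "cc" is a subsequence of "ecbbeacd"
Greedy scan:
  Position 0 ('e'): no match needed
  Position 1 ('c'): matches sub[0] = 'c'
  Position 2 ('b'): no match needed
  Position 3 ('b'): no match needed
  Position 4 ('e'): no match needed
  Position 5 ('a'): no match needed
  Position 6 ('c'): matches sub[1] = 'c'
  Position 7 ('d'): no match needed
All 2 characters matched => is a subsequence

1


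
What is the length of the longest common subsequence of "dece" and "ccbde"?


LCS of "dece" and "ccbde"
DP table:
           c    c    b    d    e
      0    0    0    0    0    0
  d   0    0    0    0    1    1
  e   0    0    0    0    1    2
  c   0    1    1    1    1    2
  e   0    1    1    1    1    2
LCS length = dp[4][5] = 2

2


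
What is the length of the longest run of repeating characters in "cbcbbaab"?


Input: "cbcbbaab"
Scanning for longest run:
  Position 1 ('b'): new char, reset run to 1
  Position 2 ('c'): new char, reset run to 1
  Position 3 ('b'): new char, reset run to 1
  Position 4 ('b'): continues run of 'b', length=2
  Position 5 ('a'): new char, reset run to 1
  Position 6 ('a'): continues run of 'a', length=2
  Position 7 ('b'): new char, reset run to 1
Longest run: 'b' with length 2

2


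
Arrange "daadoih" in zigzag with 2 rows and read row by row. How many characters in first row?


Zigzag "daadoih" into 2 rows:
Placing characters:
  'd' => row 0
  'a' => row 1
  'a' => row 0
  'd' => row 1
  'o' => row 0
  'i' => row 1
  'h' => row 0
Rows:
  Row 0: "daoh"
  Row 1: "adi"
First row length: 4

4


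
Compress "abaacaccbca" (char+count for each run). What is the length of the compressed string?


Input: abaacaccbca
Runs:
  'a' x 1 => "a1"
  'b' x 1 => "b1"
  'a' x 2 => "a2"
  'c' x 1 => "c1"
  'a' x 1 => "a1"
  'c' x 2 => "c2"
  'b' x 1 => "b1"
  'c' x 1 => "c1"
  'a' x 1 => "a1"
Compressed: "a1b1a2c1a1c2b1c1a1"
Compressed length: 18

18


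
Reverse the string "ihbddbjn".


Input: ihbddbjn
Reading characters right to left:
  Position 7: 'n'
  Position 6: 'j'
  Position 5: 'b'
  Position 4: 'd'
  Position 3: 'd'
  Position 2: 'b'
  Position 1: 'h'
  Position 0: 'i'
Reversed: njbddbhi

njbddbhi


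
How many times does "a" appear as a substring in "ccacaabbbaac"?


Searching for "a" in "ccacaabbbaac"
Scanning each position:
  Position 0: "c" => no
  Position 1: "c" => no
  Position 2: "a" => MATCH
  Position 3: "c" => no
  Position 4: "a" => MATCH
  Position 5: "a" => MATCH
  Position 6: "b" => no
  Position 7: "b" => no
  Position 8: "b" => no
  Position 9: "a" => MATCH
  Position 10: "a" => MATCH
  Position 11: "c" => no
Total occurrences: 5

5


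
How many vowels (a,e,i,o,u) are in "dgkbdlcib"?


Input: dgkbdlcib
Checking each character:
  'd' at position 0: consonant
  'g' at position 1: consonant
  'k' at position 2: consonant
  'b' at position 3: consonant
  'd' at position 4: consonant
  'l' at position 5: consonant
  'c' at position 6: consonant
  'i' at position 7: vowel (running total: 1)
  'b' at position 8: consonant
Total vowels: 1

1


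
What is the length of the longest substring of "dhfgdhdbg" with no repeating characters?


Input: "dhfgdhdbg"
Sliding window (track last position of each char):
  Position 0 ('d'): window [0,0] length 1 -- new best
  Position 1 ('h'): window [0,1] length 2 -- new best
  Position 2 ('f'): window [0,2] length 3 -- new best
  Position 3 ('g'): window [0,3] length 4 -- new best
  Position 4 ('d'): repeat (last at 0), move window start to 1
  Position 4 ('d'): window [1,4] length 4
  Position 5 ('h'): repeat (last at 1), move window start to 2
  Position 5 ('h'): window [2,5] length 4
  Position 6 ('d'): repeat (last at 4), move window start to 5
  Position 6 ('d'): window [5,6] length 2
  Position 7 ('b'): window [5,7] length 3
  Position 8 ('g'): window [5,8] length 4
Longest substring with no repeats: "dhfg" with length 4

4


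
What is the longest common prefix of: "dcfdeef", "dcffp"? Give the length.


Words: dcfdeef, dcffp
  Position 0: all 'd' => match
  Position 1: all 'c' => match
  Position 2: all 'f' => match
  Position 3: ('d', 'f') => mismatch, stop
LCP = "dcf" (length 3)

3


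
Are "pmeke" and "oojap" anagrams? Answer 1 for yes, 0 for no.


Strings: "pmeke", "oojap"
Sorted first:  eekmp
Sorted second: ajoop
Differ at position 0: 'e' vs 'a' => not anagrams

0


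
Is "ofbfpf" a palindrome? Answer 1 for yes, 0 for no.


Input: ofbfpf
Reversed: fpfbfo
  Compare pos 0 ('o') with pos 5 ('f'): MISMATCH
  Compare pos 1 ('f') with pos 4 ('p'): MISMATCH
  Compare pos 2 ('b') with pos 3 ('f'): MISMATCH
Result: not a palindrome

0


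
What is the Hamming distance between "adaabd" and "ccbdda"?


Comparing "adaabd" and "ccbdda" position by position:
  Position 0: 'a' vs 'c' => differ
  Position 1: 'd' vs 'c' => differ
  Position 2: 'a' vs 'b' => differ
  Position 3: 'a' vs 'd' => differ
  Position 4: 'b' vs 'd' => differ
  Position 5: 'd' vs 'a' => differ
Total differences (Hamming distance): 6

6


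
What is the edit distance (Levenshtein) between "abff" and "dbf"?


Computing edit distance: "abff" -> "dbf"
DP table:
           d    b    f
      0    1    2    3
  a   1    1    2    3
  b   2    2    1    2
  f   3    3    2    1
  f   4    4    3    2
Edit distance = dp[4][3] = 2

2


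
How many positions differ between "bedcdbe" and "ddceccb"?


Comparing "bedcdbe" and "ddceccb" position by position:
  Position 0: 'b' vs 'd' => DIFFER
  Position 1: 'e' vs 'd' => DIFFER
  Position 2: 'd' vs 'c' => DIFFER
  Position 3: 'c' vs 'e' => DIFFER
  Position 4: 'd' vs 'c' => DIFFER
  Position 5: 'b' vs 'c' => DIFFER
  Position 6: 'e' vs 'b' => DIFFER
Positions that differ: 7

7


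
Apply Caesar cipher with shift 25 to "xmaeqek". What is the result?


Caesar cipher: shift "xmaeqek" by 25
  'x' (pos 23) + 25 = pos 22 = 'w'
  'm' (pos 12) + 25 = pos 11 = 'l'
  'a' (pos 0) + 25 = pos 25 = 'z'
  'e' (pos 4) + 25 = pos 3 = 'd'
  'q' (pos 16) + 25 = pos 15 = 'p'
  'e' (pos 4) + 25 = pos 3 = 'd'
  'k' (pos 10) + 25 = pos 9 = 'j'
Result: wlzdpdj

wlzdpdj


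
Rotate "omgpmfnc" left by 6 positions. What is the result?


Input: "omgpmfnc", rotate left by 6
First 6 characters: "omgpmf"
Remaining characters: "nc"
Concatenate remaining + first: "nc" + "omgpmf" = "ncomgpmf"

ncomgpmf


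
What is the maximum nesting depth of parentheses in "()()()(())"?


Input: "()()()(())"
Tracking depth:
  Position 0 '(': depth becomes 1
  Position 1 ')': depth becomes 0
  Position 2 '(': depth becomes 1
  Position 3 ')': depth becomes 0
  Position 4 '(': depth becomes 1
  Position 5 ')': depth becomes 0
  Position 6 '(': depth becomes 1
  Position 7 '(': depth becomes 2
  Position 8 ')': depth becomes 1
  Position 9 ')': depth becomes 0
Maximum depth reached: 2

2


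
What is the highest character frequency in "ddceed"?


Input: ddceed
Character counts:
  'c': 1
  'd': 3
  'e': 2
Maximum frequency: 3

3


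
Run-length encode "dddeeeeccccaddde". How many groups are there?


Input: dddeeeeccccaddde
Scanning for consecutive runs:
  Group 1: 'd' x 3 (positions 0-2)
  Group 2: 'e' x 4 (positions 3-6)
  Group 3: 'c' x 4 (positions 7-10)
  Group 4: 'a' x 1 (positions 11-11)
  Group 5: 'd' x 3 (positions 12-14)
  Group 6: 'e' x 1 (positions 15-15)
Total groups: 6

6


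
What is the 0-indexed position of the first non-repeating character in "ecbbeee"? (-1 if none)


Input: ecbbeee
Character frequencies:
  'b': 2
  'c': 1
  'e': 4
Scanning left to right for freq == 1:
  Position 0 ('e'): freq=4, skip
  Position 1 ('c'): unique! => answer = 1

1


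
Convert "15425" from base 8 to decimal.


Input: "15425" in base 8
Positional expansion:
  Digit '1' (value 1) x 8^4 = 4096
  Digit '5' (value 5) x 8^3 = 2560
  Digit '4' (value 4) x 8^2 = 256
  Digit '2' (value 2) x 8^1 = 16
  Digit '5' (value 5) x 8^0 = 5
Sum = 6933

6933


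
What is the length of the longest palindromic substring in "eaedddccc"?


Input: "eaedddccc"
Checking substrings for palindromes:
  [0:3] "eae" (len 3) => palindrome
  [3:6] "ddd" (len 3) => palindrome
  [6:9] "ccc" (len 3) => palindrome
  [3:5] "dd" (len 2) => palindrome
  [4:6] "dd" (len 2) => palindrome
  [6:8] "cc" (len 2) => palindrome
Longest palindromic substring: "eae" with length 3

3


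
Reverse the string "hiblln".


Input: hiblln
Reading characters right to left:
  Position 5: 'n'
  Position 4: 'l'
  Position 3: 'l'
  Position 2: 'b'
  Position 1: 'i'
  Position 0: 'h'
Reversed: nllbih

nllbih


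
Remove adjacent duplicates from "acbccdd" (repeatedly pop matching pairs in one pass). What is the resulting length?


Input: acbccdd
Stack-based adjacent duplicate removal:
  Read 'a': push. Stack: a
  Read 'c': push. Stack: ac
  Read 'b': push. Stack: acb
  Read 'c': push. Stack: acbc
  Read 'c': matches stack top 'c' => pop. Stack: acb
  Read 'd': push. Stack: acbd
  Read 'd': matches stack top 'd' => pop. Stack: acb
Final stack: "acb" (length 3)

3


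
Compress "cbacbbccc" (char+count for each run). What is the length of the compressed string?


Input: cbacbbccc
Runs:
  'c' x 1 => "c1"
  'b' x 1 => "b1"
  'a' x 1 => "a1"
  'c' x 1 => "c1"
  'b' x 2 => "b2"
  'c' x 3 => "c3"
Compressed: "c1b1a1c1b2c3"
Compressed length: 12

12


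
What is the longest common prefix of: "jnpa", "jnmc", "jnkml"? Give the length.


Words: jnpa, jnmc, jnkml
  Position 0: all 'j' => match
  Position 1: all 'n' => match
  Position 2: ('p', 'm', 'k') => mismatch, stop
LCP = "jn" (length 2)

2


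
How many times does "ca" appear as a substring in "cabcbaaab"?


Searching for "ca" in "cabcbaaab"
Scanning each position:
  Position 0: "ca" => MATCH
  Position 1: "ab" => no
  Position 2: "bc" => no
  Position 3: "cb" => no
  Position 4: "ba" => no
  Position 5: "aa" => no
  Position 6: "aa" => no
  Position 7: "ab" => no
Total occurrences: 1

1


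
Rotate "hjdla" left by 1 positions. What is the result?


Input: "hjdla", rotate left by 1
First 1 characters: "h"
Remaining characters: "jdla"
Concatenate remaining + first: "jdla" + "h" = "jdlah"

jdlah


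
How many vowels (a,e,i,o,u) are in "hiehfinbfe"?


Input: hiehfinbfe
Checking each character:
  'h' at position 0: consonant
  'i' at position 1: vowel (running total: 1)
  'e' at position 2: vowel (running total: 2)
  'h' at position 3: consonant
  'f' at position 4: consonant
  'i' at position 5: vowel (running total: 3)
  'n' at position 6: consonant
  'b' at position 7: consonant
  'f' at position 8: consonant
  'e' at position 9: vowel (running total: 4)
Total vowels: 4

4


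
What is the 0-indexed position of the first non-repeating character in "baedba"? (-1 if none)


Input: baedba
Character frequencies:
  'a': 2
  'b': 2
  'd': 1
  'e': 1
Scanning left to right for freq == 1:
  Position 0 ('b'): freq=2, skip
  Position 1 ('a'): freq=2, skip
  Position 2 ('e'): unique! => answer = 2

2


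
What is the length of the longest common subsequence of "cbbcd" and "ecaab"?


LCS of "cbbcd" and "ecaab"
DP table:
           e    c    a    a    b
      0    0    0    0    0    0
  c   0    0    1    1    1    1
  b   0    0    1    1    1    2
  b   0    0    1    1    1    2
  c   0    0    1    1    1    2
  d   0    0    1    1    1    2
LCS length = dp[5][5] = 2

2


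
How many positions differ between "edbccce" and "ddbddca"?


Comparing "edbccce" and "ddbddca" position by position:
  Position 0: 'e' vs 'd' => DIFFER
  Position 1: 'd' vs 'd' => same
  Position 2: 'b' vs 'b' => same
  Position 3: 'c' vs 'd' => DIFFER
  Position 4: 'c' vs 'd' => DIFFER
  Position 5: 'c' vs 'c' => same
  Position 6: 'e' vs 'a' => DIFFER
Positions that differ: 4

4


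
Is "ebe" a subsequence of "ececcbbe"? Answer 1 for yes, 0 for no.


Check if "ebe" is a subsequence of "ececcbbe"
Greedy scan:
  Position 0 ('e'): matches sub[0] = 'e'
  Position 1 ('c'): no match needed
  Position 2 ('e'): no match needed
  Position 3 ('c'): no match needed
  Position 4 ('c'): no match needed
  Position 5 ('b'): matches sub[1] = 'b'
  Position 6 ('b'): no match needed
  Position 7 ('e'): matches sub[2] = 'e'
All 3 characters matched => is a subsequence

1


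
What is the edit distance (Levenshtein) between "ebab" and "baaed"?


Computing edit distance: "ebab" -> "baaed"
DP table:
           b    a    a    e    d
      0    1    2    3    4    5
  e   1    1    2    3    3    4
  b   2    1    2    3    4    4
  a   3    2    1    2    3    4
  b   4    3    2    2    3    4
Edit distance = dp[4][5] = 4

4


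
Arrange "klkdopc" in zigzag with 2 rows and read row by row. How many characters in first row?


Zigzag "klkdopc" into 2 rows:
Placing characters:
  'k' => row 0
  'l' => row 1
  'k' => row 0
  'd' => row 1
  'o' => row 0
  'p' => row 1
  'c' => row 0
Rows:
  Row 0: "kkoc"
  Row 1: "ldp"
First row length: 4

4


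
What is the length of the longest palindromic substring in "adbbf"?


Input: "adbbf"
Checking substrings for palindromes:
  [2:4] "bb" (len 2) => palindrome
Longest palindromic substring: "bb" with length 2

2


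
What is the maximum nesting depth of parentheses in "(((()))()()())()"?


Input: "(((()))()()())()"
Tracking depth:
  Position 0 '(': depth becomes 1
  Position 1 '(': depth becomes 2
  Position 2 '(': depth becomes 3
  Position 3 '(': depth becomes 4
  Position 4 ')': depth becomes 3
  Position 5 ')': depth becomes 2
  Position 6 ')': depth becomes 1
  Position 7 '(': depth becomes 2
  Position 8 ')': depth becomes 1
  Position 9 '(': depth becomes 2
  Position 10 ')': depth becomes 1
  Position 11 '(': depth becomes 2
  Position 12 ')': depth becomes 1
  Position 13 ')': depth becomes 0
  Position 14 '(': depth becomes 1
  Position 15 ')': depth becomes 0
Maximum depth reached: 4

4


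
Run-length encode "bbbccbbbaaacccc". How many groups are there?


Input: bbbccbbbaaacccc
Scanning for consecutive runs:
  Group 1: 'b' x 3 (positions 0-2)
  Group 2: 'c' x 2 (positions 3-4)
  Group 3: 'b' x 3 (positions 5-7)
  Group 4: 'a' x 3 (positions 8-10)
  Group 5: 'c' x 4 (positions 11-14)
Total groups: 5

5


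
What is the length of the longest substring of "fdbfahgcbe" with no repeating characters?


Input: "fdbfahgcbe"
Sliding window (track last position of each char):
  Position 0 ('f'): window [0,0] length 1 -- new best
  Position 1 ('d'): window [0,1] length 2 -- new best
  Position 2 ('b'): window [0,2] length 3 -- new best
  Position 3 ('f'): repeat (last at 0), move window start to 1
  Position 3 ('f'): window [1,3] length 3
  Position 4 ('a'): window [1,4] length 4 -- new best
  Position 5 ('h'): window [1,5] length 5 -- new best
  Position 6 ('g'): window [1,6] length 6 -- new best
  Position 7 ('c'): window [1,7] length 7 -- new best
  Position 8 ('b'): repeat (last at 2), move window start to 3
  Position 8 ('b'): window [3,8] length 6
  Position 9 ('e'): window [3,9] length 7
Longest substring with no repeats: "dbfahgc" with length 7

7


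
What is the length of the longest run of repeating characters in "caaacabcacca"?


Input: "caaacabcacca"
Scanning for longest run:
  Position 1 ('a'): new char, reset run to 1
  Position 2 ('a'): continues run of 'a', length=2
  Position 3 ('a'): continues run of 'a', length=3
  Position 4 ('c'): new char, reset run to 1
  Position 5 ('a'): new char, reset run to 1
  Position 6 ('b'): new char, reset run to 1
  Position 7 ('c'): new char, reset run to 1
  Position 8 ('a'): new char, reset run to 1
  Position 9 ('c'): new char, reset run to 1
  Position 10 ('c'): continues run of 'c', length=2
  Position 11 ('a'): new char, reset run to 1
Longest run: 'a' with length 3

3


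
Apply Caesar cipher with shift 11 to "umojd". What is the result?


Caesar cipher: shift "umojd" by 11
  'u' (pos 20) + 11 = pos 5 = 'f'
  'm' (pos 12) + 11 = pos 23 = 'x'
  'o' (pos 14) + 11 = pos 25 = 'z'
  'j' (pos 9) + 11 = pos 20 = 'u'
  'd' (pos 3) + 11 = pos 14 = 'o'
Result: fxzuo

fxzuo


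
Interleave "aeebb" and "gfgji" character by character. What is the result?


Interleaving "aeebb" and "gfgji":
  Position 0: 'a' from first, 'g' from second => "ag"
  Position 1: 'e' from first, 'f' from second => "ef"
  Position 2: 'e' from first, 'g' from second => "eg"
  Position 3: 'b' from first, 'j' from second => "bj"
  Position 4: 'b' from first, 'i' from second => "bi"
Result: agefegbjbi

agefegbjbi


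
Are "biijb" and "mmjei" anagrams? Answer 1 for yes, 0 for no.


Strings: "biijb", "mmjei"
Sorted first:  bbiij
Sorted second: eijmm
Differ at position 0: 'b' vs 'e' => not anagrams

0


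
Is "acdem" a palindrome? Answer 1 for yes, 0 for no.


Input: acdem
Reversed: medca
  Compare pos 0 ('a') with pos 4 ('m'): MISMATCH
  Compare pos 1 ('c') with pos 3 ('e'): MISMATCH
Result: not a palindrome

0


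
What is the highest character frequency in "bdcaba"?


Input: bdcaba
Character counts:
  'a': 2
  'b': 2
  'c': 1
  'd': 1
Maximum frequency: 2

2


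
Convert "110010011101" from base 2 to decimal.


Input: "110010011101" in base 2
Positional expansion:
  Digit '1' (value 1) x 2^11 = 2048
  Digit '1' (value 1) x 2^10 = 1024
  Digit '0' (value 0) x 2^9 = 0
  Digit '0' (value 0) x 2^8 = 0
  Digit '1' (value 1) x 2^7 = 128
  Digit '0' (value 0) x 2^6 = 0
  Digit '0' (value 0) x 2^5 = 0
  Digit '1' (value 1) x 2^4 = 16
  Digit '1' (value 1) x 2^3 = 8
  Digit '1' (value 1) x 2^2 = 4
  Digit '0' (value 0) x 2^1 = 0
  Digit '1' (value 1) x 2^0 = 1
Sum = 3229

3229


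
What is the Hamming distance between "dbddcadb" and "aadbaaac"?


Comparing "dbddcadb" and "aadbaaac" position by position:
  Position 0: 'd' vs 'a' => differ
  Position 1: 'b' vs 'a' => differ
  Position 2: 'd' vs 'd' => same
  Position 3: 'd' vs 'b' => differ
  Position 4: 'c' vs 'a' => differ
  Position 5: 'a' vs 'a' => same
  Position 6: 'd' vs 'a' => differ
  Position 7: 'b' vs 'c' => differ
Total differences (Hamming distance): 6

6
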